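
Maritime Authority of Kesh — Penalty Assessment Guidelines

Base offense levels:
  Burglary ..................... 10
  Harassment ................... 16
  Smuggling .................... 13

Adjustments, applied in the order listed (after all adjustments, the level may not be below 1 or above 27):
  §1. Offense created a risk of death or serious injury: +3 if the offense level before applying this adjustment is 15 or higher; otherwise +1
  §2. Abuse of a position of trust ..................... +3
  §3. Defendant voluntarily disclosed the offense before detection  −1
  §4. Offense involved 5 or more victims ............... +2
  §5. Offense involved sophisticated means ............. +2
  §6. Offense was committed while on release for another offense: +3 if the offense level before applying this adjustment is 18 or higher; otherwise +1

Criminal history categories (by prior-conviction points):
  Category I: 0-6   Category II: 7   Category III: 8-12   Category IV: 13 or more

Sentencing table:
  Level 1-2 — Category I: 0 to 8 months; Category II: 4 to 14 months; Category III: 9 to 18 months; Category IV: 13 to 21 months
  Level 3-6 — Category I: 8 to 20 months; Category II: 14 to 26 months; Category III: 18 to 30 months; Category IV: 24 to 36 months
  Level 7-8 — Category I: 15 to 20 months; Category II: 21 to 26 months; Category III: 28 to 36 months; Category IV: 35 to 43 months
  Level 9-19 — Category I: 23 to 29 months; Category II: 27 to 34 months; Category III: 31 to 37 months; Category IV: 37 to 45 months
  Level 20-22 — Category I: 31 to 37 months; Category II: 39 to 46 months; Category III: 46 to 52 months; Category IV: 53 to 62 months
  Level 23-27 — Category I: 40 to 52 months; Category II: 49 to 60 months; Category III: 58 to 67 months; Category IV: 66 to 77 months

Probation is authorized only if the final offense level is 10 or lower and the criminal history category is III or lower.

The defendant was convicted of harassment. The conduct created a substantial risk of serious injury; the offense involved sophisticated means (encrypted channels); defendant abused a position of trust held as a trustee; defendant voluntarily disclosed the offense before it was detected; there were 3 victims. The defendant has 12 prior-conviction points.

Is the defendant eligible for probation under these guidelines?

No

Base offense level for harassment: 16.
§1 applies (level before this adjustment is 16 ≥ 15, so +3): 16 + 3 = 19.
§2 applies: 19 + 3 = 22.
§3 applies: 22 − 1 = 21.
§5 applies: 21 + 2 = 23.
§6 does not apply.
Final offense level: 23.
Criminal history: 12 prior points → Category III (8-12).
Level 23 falls in the 23-27 band.
Grid: Level 23-27 × Category III = 58-67 months.
Probation check: level 23 > 10 and category III ≤ III → not eligible.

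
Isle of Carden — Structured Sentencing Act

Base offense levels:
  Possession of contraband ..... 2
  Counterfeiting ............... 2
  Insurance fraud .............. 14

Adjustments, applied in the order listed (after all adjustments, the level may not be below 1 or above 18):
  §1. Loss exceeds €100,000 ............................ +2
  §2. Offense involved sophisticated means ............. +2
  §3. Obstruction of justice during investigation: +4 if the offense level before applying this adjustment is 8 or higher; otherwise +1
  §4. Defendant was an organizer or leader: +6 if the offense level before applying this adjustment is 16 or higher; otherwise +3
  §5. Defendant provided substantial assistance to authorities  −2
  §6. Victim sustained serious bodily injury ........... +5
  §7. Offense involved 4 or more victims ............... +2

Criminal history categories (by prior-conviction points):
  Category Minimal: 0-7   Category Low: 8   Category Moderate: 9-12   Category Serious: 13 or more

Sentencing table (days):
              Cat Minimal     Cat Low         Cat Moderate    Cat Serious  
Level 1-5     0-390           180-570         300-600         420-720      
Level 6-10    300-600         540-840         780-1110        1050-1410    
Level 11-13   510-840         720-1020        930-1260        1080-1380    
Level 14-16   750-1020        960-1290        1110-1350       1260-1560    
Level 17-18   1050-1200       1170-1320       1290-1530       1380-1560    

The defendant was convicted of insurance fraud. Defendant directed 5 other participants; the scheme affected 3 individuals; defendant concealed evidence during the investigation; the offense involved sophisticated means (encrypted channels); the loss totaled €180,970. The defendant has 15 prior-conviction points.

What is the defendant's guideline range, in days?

1380-1560 days

Base offense level for insurance fraud: 14.
§1 applies: 14 + 2 = 16.
§2 applies: 16 + 2 = 18.
§3 applies (level before this adjustment is 18 ≥ 8, so +4): 18 + 4 = 22.
§4 applies (level before this adjustment is 22 ≥ 16, so +6): 22 + 6 = 28.
§5 does not apply.
§6 does not apply.
§7 does not apply.
Level 28 exceeds the maximum of 18; capped at 18.
Final offense level: 18.
Criminal history: 15 prior points → Category Serious (13+).
Level 18 falls in the 17-18 band.
Grid: Level 17-18 × Category Serious = 1380-1560 days.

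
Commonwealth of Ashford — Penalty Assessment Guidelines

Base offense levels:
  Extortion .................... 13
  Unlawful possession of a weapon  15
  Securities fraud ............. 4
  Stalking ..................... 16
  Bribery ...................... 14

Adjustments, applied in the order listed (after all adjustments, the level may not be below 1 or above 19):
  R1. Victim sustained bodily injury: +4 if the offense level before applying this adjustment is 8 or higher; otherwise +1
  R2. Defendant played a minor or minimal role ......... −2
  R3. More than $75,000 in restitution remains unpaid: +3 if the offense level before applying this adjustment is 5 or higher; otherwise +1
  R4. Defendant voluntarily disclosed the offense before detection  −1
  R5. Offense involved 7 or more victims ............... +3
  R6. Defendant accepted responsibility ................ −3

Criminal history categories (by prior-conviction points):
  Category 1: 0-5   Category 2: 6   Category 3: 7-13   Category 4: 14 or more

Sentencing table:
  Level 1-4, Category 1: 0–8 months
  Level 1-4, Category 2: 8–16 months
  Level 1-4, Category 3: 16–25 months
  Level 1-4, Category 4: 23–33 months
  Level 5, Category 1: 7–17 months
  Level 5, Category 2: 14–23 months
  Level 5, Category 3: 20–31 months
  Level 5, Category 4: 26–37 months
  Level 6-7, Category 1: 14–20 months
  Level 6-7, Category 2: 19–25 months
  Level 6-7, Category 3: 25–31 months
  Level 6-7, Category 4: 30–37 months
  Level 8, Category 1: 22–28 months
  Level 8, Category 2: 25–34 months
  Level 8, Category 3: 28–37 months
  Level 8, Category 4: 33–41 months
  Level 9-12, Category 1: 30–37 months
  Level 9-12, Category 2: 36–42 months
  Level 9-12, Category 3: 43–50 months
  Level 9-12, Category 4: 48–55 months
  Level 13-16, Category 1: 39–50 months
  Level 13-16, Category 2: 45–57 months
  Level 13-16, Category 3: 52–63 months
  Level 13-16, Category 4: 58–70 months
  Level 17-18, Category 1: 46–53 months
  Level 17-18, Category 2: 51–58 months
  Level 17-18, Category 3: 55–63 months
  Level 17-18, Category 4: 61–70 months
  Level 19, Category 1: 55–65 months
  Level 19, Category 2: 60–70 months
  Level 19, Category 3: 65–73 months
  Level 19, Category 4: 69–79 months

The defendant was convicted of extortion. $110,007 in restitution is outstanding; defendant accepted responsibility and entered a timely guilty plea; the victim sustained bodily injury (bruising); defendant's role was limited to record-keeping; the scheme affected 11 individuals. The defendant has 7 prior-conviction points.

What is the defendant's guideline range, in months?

Base offense level for extortion: 13.
R1 applies (level before this adjustment is 13 ≥ 8, so +4): 13 + 4 = 17.
R2 applies: 17 − 2 = 15.
R3 applies (level before this adjustment is 15 ≥ 5, so +3): 15 + 3 = 18.
R4 does not apply.
R5 applies: 18 + 3 = 21.
R6 applies: 21 − 3 = 18.
Final offense level: 18.
Criminal history: 7 prior points → Category 3 (7-13).
Level 18 falls in the 17-18 band.
Grid: Level 17-18 × Category 3 = 55-63 months.

55-63 months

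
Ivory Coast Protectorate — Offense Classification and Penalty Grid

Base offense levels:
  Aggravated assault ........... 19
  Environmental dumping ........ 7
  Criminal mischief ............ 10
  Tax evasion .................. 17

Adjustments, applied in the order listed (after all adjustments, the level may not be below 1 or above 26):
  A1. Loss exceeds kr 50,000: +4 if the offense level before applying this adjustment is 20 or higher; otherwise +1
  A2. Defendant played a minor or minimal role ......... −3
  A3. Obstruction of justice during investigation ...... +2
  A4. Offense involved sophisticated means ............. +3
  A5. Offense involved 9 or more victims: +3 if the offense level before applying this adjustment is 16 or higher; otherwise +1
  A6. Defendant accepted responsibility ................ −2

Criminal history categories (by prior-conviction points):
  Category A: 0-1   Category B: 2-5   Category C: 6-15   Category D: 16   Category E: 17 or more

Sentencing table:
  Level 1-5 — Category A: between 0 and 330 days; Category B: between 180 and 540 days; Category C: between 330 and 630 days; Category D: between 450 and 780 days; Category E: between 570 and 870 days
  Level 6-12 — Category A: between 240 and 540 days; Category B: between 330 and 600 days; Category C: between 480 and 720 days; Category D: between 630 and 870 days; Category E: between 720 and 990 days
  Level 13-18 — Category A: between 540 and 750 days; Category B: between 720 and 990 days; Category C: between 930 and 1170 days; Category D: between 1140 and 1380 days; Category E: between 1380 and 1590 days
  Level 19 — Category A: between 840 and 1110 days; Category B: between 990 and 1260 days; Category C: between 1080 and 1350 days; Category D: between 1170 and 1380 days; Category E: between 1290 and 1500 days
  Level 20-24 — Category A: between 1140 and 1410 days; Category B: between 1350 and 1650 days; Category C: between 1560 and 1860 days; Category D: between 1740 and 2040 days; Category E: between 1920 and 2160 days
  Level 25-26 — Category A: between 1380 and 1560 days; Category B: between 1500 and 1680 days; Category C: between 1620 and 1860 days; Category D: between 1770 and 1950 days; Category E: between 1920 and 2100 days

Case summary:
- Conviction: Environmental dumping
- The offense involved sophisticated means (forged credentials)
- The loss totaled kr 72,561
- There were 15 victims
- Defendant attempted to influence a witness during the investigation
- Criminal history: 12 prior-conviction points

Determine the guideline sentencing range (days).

930-1170 days

Base offense level for environmental dumping: 7.
A1 applies (level before this adjustment is 7 < 20, so +1): 7 + 1 = 8.
A3 applies: 8 + 2 = 10.
A4 applies: 10 + 3 = 13.
A5 applies (level before this adjustment is 13 < 16, so +1): 13 + 1 = 14.
Final offense level: 14.
Criminal history: 12 prior points → Category C (6-15).
Level 14 falls in the 13-18 band.
Grid: Level 13-18 × Category C = 930-1170 days.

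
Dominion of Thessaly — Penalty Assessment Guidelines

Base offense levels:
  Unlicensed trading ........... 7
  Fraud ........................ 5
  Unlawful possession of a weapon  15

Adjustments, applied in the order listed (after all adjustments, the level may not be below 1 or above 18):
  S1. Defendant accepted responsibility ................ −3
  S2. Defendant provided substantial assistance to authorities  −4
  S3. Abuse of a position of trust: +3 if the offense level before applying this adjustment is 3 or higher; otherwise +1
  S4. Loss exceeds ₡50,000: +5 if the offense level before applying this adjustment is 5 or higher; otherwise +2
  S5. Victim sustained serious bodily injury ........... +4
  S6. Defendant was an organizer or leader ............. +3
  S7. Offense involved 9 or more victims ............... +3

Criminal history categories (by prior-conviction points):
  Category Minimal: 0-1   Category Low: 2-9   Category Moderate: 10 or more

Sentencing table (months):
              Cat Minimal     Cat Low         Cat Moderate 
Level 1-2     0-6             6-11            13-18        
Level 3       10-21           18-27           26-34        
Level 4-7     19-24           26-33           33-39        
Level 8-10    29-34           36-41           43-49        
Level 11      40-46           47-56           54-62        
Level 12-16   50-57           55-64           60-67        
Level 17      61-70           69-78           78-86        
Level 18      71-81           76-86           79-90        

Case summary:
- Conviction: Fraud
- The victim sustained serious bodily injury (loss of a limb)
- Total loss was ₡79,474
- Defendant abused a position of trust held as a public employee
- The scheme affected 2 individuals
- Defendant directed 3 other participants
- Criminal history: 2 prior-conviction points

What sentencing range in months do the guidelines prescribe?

Base offense level for fraud: 5.
S1 does not apply.
S2 does not apply.
S3 applies (level before this adjustment is 5 ≥ 3, so +3): 5 + 3 = 8.
S4 applies (level before this adjustment is 8 ≥ 5, so +5): 8 + 5 = 13.
S5 applies: 13 + 4 = 17.
S6 applies: 17 + 3 = 20.
Level 20 exceeds the maximum of 18; capped at 18.
Final offense level: 18.
Criminal history: 2 prior points → Category Low (2-9).
Level 18 falls in the 18 band.
Grid: Level 18 × Category Low = 76-86 months.

76-86 months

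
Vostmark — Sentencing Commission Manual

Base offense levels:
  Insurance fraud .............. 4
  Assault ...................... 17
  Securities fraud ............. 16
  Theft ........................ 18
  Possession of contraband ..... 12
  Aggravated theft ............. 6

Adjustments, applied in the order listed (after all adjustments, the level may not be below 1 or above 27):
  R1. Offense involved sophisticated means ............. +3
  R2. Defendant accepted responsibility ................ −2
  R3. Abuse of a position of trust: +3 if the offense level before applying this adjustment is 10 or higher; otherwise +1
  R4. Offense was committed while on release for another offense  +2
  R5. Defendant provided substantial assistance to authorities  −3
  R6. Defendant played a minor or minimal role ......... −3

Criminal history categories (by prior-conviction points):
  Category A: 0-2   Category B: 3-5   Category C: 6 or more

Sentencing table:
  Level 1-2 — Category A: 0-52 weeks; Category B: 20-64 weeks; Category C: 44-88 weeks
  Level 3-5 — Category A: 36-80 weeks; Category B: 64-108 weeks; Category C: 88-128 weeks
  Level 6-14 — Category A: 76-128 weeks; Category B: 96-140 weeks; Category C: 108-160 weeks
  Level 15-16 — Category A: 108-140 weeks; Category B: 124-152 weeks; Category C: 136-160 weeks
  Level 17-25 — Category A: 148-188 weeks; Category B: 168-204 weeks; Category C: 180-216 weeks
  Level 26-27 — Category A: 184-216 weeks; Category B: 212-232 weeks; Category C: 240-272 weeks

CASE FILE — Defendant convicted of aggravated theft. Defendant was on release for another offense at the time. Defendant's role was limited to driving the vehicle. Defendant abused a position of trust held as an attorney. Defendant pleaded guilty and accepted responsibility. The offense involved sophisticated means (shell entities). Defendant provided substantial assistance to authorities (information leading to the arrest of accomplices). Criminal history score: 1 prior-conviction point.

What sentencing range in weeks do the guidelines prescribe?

Base offense level for aggravated theft: 6.
R1 applies: 6 + 3 = 9.
R2 applies: 9 − 2 = 7.
R3 applies (level before this adjustment is 7 < 10, so +1): 7 + 1 = 8.
R4 applies: 8 + 2 = 10.
R5 applies: 10 − 3 = 7.
R6 applies: 7 − 3 = 4.
Final offense level: 4.
Criminal history: 1 prior point → Category A (0-2).
Level 4 falls in the 3-5 band.
Grid: Level 3-5 × Category A = 36-80 weeks.

36-80 weeks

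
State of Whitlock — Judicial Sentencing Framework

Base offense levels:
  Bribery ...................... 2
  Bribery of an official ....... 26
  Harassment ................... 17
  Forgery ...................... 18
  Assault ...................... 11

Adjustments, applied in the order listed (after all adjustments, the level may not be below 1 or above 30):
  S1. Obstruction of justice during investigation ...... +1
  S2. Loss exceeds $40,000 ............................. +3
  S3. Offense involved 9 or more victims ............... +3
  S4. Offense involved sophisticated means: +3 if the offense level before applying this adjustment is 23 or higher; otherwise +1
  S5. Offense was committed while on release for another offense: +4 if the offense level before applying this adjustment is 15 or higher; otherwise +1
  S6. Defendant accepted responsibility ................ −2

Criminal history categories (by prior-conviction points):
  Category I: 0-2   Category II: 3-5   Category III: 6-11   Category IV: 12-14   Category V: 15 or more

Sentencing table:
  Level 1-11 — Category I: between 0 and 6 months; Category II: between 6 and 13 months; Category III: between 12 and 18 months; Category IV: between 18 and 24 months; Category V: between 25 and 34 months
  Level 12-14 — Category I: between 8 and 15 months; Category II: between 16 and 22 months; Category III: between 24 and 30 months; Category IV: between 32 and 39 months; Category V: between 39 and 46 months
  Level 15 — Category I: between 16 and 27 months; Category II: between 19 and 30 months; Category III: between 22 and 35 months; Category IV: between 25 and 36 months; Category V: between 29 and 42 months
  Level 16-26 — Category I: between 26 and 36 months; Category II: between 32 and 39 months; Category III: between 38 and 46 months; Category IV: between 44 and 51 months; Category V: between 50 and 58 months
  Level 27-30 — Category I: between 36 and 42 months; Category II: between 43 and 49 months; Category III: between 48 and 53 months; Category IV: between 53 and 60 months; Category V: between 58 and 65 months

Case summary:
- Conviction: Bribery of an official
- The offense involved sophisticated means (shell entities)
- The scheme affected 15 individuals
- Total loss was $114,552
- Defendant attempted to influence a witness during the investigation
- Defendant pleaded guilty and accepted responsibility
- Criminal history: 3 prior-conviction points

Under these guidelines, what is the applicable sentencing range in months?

43-49 months

Base offense level for bribery of an official: 26.
S1 applies: 26 + 1 = 27.
S2 applies: 27 + 3 = 30.
S3 applies: 30 + 3 = 33.
S4 applies (level before this adjustment is 33 ≥ 23, so +3): 33 + 3 = 36.
S6 applies: 36 − 2 = 34.
Level 34 exceeds the maximum of 30; capped at 30.
Final offense level: 30.
Criminal history: 3 prior points → Category II (3-5).
Level 30 falls in the 27-30 band.
Grid: Level 27-30 × Category II = 43-49 months.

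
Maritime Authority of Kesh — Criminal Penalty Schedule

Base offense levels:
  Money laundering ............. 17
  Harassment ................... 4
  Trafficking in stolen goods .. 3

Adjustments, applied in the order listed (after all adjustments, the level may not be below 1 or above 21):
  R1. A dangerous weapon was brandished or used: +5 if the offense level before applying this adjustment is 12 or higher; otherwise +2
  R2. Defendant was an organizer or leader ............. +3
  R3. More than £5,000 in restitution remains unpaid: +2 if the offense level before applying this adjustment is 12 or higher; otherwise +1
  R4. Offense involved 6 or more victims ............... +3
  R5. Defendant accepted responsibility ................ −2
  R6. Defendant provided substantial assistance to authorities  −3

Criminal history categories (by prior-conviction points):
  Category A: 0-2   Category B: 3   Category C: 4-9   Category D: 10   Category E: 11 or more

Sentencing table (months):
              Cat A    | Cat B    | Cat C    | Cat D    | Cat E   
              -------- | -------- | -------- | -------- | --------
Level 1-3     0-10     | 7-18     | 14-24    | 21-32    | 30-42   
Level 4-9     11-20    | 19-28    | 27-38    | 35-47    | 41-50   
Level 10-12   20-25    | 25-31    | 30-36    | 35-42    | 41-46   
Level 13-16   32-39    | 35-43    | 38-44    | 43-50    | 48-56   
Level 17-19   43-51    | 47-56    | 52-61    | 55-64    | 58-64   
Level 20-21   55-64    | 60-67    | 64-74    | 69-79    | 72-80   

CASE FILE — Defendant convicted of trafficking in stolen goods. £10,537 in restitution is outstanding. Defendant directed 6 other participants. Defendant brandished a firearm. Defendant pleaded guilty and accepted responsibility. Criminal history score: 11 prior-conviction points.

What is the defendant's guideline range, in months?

Base offense level for trafficking in stolen goods: 3.
R1 applies (level before this adjustment is 3 < 12, so +2): 3 + 2 = 5.
R2 applies: 5 + 3 = 8.
R3 applies (level before this adjustment is 8 < 12, so +1): 8 + 1 = 9.
R5 applies: 9 − 2 = 7.
Final offense level: 7.
Criminal history: 11 prior points → Category E (11+).
Level 7 falls in the 4-9 band.
Grid: Level 4-9 × Category E = 41-50 months.

41-50 months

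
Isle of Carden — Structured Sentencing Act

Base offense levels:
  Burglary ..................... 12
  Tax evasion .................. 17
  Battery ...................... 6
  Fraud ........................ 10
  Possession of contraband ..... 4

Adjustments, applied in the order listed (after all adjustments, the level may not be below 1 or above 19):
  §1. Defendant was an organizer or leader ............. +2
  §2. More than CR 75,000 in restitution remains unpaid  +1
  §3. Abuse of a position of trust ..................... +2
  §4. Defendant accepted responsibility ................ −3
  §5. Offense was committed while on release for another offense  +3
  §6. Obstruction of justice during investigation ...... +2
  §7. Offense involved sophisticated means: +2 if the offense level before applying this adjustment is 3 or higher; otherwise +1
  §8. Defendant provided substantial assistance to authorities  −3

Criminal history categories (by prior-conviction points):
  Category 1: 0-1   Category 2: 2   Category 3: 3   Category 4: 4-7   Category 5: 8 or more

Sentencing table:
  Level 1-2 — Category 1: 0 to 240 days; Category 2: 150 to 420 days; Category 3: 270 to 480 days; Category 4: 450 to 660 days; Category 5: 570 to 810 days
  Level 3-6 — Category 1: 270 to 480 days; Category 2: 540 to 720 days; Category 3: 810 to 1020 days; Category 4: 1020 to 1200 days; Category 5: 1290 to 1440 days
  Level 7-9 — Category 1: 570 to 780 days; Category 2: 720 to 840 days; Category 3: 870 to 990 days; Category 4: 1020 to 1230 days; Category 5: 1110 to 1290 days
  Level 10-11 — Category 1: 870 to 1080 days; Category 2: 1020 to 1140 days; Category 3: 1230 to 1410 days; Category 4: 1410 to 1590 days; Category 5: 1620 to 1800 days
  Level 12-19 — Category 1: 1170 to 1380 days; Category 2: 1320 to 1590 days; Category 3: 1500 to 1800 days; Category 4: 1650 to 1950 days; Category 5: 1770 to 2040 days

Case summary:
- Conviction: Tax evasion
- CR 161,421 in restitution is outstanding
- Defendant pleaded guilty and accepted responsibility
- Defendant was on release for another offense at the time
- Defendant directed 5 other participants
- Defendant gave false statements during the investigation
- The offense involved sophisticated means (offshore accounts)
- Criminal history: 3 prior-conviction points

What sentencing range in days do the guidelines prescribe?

1500-1800 days

Base offense level for tax evasion: 17.
§1 applies: 17 + 2 = 19.
§2 applies: 19 + 1 = 20.
§4 applies: 20 − 3 = 17.
§5 applies: 17 + 3 = 20.
§6 applies: 20 + 2 = 22.
§7 applies (level before this adjustment is 22 ≥ 3, so +2): 22 + 2 = 24.
Level 24 exceeds the maximum of 19; capped at 19.
Final offense level: 19.
Criminal history: 3 prior points → Category 3 (3).
Level 19 falls in the 12-19 band.
Grid: Level 12-19 × Category 3 = 1500-1800 days.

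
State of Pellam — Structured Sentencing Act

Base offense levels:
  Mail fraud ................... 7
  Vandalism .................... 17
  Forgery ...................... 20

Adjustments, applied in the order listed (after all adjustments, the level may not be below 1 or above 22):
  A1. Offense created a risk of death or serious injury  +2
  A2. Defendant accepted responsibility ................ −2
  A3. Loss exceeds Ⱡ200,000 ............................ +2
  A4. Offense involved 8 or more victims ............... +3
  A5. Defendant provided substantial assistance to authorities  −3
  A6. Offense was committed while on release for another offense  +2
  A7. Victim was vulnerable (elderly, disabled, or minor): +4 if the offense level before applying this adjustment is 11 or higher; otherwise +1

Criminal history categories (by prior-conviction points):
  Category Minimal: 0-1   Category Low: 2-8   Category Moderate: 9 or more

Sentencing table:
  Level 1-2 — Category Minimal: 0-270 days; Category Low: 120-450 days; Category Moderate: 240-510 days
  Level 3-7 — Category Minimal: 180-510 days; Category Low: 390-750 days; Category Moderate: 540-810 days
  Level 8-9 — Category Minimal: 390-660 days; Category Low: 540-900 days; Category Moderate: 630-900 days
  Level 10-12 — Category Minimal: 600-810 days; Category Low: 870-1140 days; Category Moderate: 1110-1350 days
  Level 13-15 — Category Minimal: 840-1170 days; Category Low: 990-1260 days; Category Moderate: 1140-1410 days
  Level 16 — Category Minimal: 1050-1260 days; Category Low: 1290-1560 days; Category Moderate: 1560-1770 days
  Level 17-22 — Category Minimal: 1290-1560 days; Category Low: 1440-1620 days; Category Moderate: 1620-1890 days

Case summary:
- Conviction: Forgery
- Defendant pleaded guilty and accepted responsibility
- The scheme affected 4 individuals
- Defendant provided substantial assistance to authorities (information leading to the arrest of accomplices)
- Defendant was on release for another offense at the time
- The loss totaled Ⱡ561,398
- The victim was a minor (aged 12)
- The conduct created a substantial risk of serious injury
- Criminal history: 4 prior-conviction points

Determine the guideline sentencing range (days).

Base offense level for forgery: 20.
A1 applies: 20 + 2 = 22.
A2 applies: 22 − 2 = 20.
A3 applies: 20 + 2 = 22.
A5 applies: 22 − 3 = 19.
A6 applies: 19 + 2 = 21.
A7 applies (level before this adjustment is 21 ≥ 11, so +4): 21 + 4 = 25.
Level 25 exceeds the maximum of 22; capped at 22.
Final offense level: 22.
Criminal history: 4 prior points → Category Low (2-8).
Level 22 falls in the 17-22 band.
Grid: Level 17-22 × Category Low = 1440-1620 days.

1440-1620 days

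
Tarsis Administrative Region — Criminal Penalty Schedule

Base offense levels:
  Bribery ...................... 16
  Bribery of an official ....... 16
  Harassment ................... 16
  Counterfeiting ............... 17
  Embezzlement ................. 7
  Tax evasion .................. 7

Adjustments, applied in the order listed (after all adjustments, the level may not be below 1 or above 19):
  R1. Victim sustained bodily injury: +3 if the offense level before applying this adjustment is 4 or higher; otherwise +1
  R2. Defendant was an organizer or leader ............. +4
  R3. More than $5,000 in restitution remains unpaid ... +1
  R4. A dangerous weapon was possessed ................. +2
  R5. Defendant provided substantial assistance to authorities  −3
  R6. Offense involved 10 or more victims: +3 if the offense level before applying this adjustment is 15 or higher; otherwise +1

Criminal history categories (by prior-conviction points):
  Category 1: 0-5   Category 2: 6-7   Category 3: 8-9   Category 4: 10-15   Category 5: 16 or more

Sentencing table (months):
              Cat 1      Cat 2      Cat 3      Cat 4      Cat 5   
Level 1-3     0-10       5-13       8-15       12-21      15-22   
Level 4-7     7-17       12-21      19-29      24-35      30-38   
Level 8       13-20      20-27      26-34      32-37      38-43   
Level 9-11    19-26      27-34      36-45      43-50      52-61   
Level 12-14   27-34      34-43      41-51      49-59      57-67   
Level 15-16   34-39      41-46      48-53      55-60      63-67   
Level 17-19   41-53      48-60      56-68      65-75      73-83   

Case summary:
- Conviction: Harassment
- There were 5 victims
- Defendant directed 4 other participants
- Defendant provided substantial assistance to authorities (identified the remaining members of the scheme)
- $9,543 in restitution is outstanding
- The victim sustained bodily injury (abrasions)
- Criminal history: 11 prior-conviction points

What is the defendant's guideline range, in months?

Base offense level for harassment: 16.
R1 applies (level before this adjustment is 16 ≥ 4, so +3): 16 + 3 = 19.
R2 applies: 19 + 4 = 23.
R3 applies: 23 + 1 = 24.
R4 does not apply.
R5 applies: 24 − 3 = 21.
R6 does not apply.
Level 21 exceeds the maximum of 19; capped at 19.
Final offense level: 19.
Criminal history: 11 prior points → Category 4 (10-15).
Level 19 falls in the 17-19 band.
Grid: Level 17-19 × Category 4 = 65-75 months.

65-75 months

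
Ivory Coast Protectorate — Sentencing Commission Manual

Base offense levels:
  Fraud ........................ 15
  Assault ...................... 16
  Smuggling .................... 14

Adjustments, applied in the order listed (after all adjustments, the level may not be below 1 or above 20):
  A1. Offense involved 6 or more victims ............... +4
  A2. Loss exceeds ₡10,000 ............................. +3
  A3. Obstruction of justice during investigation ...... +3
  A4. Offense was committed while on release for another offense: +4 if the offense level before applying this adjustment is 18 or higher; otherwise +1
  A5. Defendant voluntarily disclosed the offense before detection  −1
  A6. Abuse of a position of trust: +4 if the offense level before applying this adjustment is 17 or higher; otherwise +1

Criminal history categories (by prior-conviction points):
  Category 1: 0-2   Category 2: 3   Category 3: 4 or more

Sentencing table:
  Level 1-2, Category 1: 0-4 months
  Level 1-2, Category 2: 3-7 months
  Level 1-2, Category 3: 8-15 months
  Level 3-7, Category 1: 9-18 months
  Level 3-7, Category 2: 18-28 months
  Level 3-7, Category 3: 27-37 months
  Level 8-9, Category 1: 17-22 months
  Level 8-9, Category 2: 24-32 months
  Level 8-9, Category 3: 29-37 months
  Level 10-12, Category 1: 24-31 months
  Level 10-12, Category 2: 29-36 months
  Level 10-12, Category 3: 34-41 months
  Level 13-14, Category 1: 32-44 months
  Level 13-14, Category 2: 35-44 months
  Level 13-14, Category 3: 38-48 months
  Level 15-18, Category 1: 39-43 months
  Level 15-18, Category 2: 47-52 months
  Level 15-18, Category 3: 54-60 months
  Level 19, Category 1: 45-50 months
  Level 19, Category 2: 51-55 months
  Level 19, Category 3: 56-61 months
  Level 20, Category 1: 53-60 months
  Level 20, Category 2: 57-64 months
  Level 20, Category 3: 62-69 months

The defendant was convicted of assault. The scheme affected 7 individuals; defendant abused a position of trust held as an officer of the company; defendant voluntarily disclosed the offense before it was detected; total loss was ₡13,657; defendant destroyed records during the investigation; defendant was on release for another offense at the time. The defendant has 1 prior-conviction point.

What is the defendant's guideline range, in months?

53-60 months

Base offense level for assault: 16.
A1 applies: 16 + 4 = 20.
A2 applies: 20 + 3 = 23.
A3 applies: 23 + 3 = 26.
A4 applies (level before this adjustment is 26 ≥ 18, so +4): 26 + 4 = 30.
A5 applies: 30 − 1 = 29.
A6 applies (level before this adjustment is 29 ≥ 17, so +4): 29 + 4 = 33.
Level 33 exceeds the maximum of 20; capped at 20.
Final offense level: 20.
Criminal history: 1 prior point → Category 1 (0-2).
Level 20 falls in the 20 band.
Grid: Level 20 × Category 1 = 53-60 months.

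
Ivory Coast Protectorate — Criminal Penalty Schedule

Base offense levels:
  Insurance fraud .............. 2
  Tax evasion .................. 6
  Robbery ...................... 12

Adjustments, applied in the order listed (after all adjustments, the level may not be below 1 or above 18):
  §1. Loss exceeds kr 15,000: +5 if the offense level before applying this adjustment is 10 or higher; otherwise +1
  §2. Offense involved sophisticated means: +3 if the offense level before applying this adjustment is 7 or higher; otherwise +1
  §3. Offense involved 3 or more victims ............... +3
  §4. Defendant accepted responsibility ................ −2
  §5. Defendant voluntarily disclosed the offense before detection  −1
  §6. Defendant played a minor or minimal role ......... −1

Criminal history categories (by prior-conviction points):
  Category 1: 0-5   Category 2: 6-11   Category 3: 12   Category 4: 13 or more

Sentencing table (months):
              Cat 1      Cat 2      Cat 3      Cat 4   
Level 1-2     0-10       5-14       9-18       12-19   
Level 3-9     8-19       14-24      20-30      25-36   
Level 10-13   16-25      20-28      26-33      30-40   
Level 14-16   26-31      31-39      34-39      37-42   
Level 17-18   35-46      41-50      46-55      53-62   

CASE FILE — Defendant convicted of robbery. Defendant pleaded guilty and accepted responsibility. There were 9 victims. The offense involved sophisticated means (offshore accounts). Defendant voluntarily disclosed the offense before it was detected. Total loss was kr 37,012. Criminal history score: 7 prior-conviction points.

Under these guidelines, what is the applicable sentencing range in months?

Base offense level for robbery: 12.
§1 applies (level before this adjustment is 12 ≥ 10, so +5): 12 + 5 = 17.
§2 applies (level before this adjustment is 17 ≥ 7, so +3): 17 + 3 = 20.
§3 applies: 20 + 3 = 23.
§4 applies: 23 − 2 = 21.
§5 applies: 21 − 1 = 20.
§6 does not apply.
Level 20 exceeds the maximum of 18; capped at 18.
Final offense level: 18.
Criminal history: 7 prior points → Category 2 (6-11).
Level 18 falls in the 17-18 band.
Grid: Level 17-18 × Category 2 = 41-50 months.

41-50 months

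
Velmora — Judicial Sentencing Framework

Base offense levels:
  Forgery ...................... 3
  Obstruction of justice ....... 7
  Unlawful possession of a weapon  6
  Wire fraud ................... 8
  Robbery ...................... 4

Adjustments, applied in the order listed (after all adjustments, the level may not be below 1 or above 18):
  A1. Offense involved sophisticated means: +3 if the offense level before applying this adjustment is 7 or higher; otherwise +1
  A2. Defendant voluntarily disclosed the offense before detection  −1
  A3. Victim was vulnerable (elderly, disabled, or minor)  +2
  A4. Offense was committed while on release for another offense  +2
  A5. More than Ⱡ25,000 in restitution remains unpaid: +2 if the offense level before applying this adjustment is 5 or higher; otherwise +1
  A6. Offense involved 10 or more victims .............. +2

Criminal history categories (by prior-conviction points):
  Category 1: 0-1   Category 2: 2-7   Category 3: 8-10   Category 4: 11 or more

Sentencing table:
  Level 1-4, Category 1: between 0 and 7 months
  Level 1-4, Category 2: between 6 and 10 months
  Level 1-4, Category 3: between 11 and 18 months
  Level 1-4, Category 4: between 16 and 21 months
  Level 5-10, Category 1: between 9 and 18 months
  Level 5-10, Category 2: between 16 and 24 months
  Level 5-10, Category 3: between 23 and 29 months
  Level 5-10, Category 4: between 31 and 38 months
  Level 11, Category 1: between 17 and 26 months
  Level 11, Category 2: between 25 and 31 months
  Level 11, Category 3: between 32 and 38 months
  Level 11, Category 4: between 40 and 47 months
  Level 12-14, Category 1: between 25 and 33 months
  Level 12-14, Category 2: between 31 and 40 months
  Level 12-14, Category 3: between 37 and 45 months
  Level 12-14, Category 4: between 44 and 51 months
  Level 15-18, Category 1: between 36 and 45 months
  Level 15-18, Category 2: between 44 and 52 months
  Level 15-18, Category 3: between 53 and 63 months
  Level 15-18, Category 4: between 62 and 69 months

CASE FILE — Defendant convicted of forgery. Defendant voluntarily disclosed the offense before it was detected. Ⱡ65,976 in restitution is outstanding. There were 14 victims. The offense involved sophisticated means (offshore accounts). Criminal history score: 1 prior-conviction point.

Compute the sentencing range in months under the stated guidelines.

9-18 months

Base offense level for forgery: 3.
A1 applies (level before this adjustment is 3 < 7, so +1): 3 + 1 = 4.
A2 applies: 4 − 1 = 3.
A4 does not apply.
A5 applies (level before this adjustment is 3 < 5, so +1): 3 + 1 = 4.
A6 applies: 4 + 2 = 6.
Final offense level: 6.
Criminal history: 1 prior point → Category 1 (0-1).
Level 6 falls in the 5-10 band.
Grid: Level 5-10 × Category 1 = 9-18 months.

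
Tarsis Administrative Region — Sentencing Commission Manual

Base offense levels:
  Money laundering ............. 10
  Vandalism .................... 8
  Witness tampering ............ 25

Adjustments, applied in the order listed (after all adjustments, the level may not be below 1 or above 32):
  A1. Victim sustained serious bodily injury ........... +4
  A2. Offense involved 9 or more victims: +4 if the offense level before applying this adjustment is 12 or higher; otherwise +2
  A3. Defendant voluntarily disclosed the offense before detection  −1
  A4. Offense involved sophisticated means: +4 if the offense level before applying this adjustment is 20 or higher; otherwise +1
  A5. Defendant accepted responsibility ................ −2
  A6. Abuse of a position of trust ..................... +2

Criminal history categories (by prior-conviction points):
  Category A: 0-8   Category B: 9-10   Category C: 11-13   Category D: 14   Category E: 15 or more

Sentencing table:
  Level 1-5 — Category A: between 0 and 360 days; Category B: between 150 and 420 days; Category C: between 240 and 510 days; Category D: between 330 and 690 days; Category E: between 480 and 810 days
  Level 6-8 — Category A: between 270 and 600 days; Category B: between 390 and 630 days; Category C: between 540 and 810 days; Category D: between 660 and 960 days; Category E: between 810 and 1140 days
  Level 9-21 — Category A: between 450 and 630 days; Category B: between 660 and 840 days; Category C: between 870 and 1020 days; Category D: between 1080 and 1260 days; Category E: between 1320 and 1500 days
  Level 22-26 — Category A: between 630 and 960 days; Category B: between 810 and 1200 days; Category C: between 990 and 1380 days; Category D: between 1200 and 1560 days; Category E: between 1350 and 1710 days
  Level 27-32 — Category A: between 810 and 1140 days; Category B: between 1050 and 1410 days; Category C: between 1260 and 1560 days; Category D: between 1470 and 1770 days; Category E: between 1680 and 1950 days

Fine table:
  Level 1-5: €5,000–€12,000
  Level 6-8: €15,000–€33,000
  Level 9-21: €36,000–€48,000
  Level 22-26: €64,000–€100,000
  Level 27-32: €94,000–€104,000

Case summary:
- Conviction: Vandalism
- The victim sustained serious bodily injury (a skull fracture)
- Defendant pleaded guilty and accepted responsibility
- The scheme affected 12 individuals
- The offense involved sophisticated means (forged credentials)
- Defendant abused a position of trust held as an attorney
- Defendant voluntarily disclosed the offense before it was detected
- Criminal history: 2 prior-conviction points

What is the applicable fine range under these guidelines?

Base offense level for vandalism: 8.
A1 applies: 8 + 4 = 12.
A2 applies (level before this adjustment is 12 ≥ 12, so +4): 12 + 4 = 16.
A3 applies: 16 − 1 = 15.
A4 applies (level before this adjustment is 15 < 20, so +1): 15 + 1 = 16.
A5 applies: 16 − 2 = 14.
A6 applies: 14 + 2 = 16.
Final offense level: 16.
Level 16 falls in the 9-21 band.
Fine table: Level 9-21 → €36,000–€48,000.

€36,000–€48,000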